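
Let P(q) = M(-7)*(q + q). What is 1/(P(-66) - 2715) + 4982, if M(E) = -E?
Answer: 18129497/3639 ≈ 4982.0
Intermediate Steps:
P(q) = 14*q (P(q) = (-1*(-7))*(q + q) = 7*(2*q) = 14*q)
1/(P(-66) - 2715) + 4982 = 1/(14*(-66) - 2715) + 4982 = 1/(-924 - 2715) + 4982 = 1/(-3639) + 4982 = -1/3639 + 4982 = 18129497/3639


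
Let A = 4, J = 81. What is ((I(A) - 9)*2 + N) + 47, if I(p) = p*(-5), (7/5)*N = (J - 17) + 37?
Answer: 428/7 ≈ 61.143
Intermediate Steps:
N = 505/7 (N = 5*((81 - 17) + 37)/7 = 5*(64 + 37)/7 = (5/7)*101 = 505/7 ≈ 72.143)
I(p) = -5*p
((I(A) - 9)*2 + N) + 47 = ((-5*4 - 9)*2 + 505/7) + 47 = ((-20 - 9)*2 + 505/7) + 47 = (-29*2 + 505/7) + 47 = (-58 + 505/7) + 47 = 99/7 + 47 = 428/7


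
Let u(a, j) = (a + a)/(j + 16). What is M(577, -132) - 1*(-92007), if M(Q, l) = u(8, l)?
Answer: 2668199/29 ≈ 92007.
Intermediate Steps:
u(a, j) = 2*a/(16 + j) (u(a, j) = (2*a)/(16 + j) = 2*a/(16 + j))
M(Q, l) = 16/(16 + l) (M(Q, l) = 2*8/(16 + l) = 16/(16 + l))
M(577, -132) - 1*(-92007) = 16/(16 - 132) - 1*(-92007) = 16/(-116) + 92007 = 16*(-1/116) + 92007 = -4/29 + 92007 = 2668199/29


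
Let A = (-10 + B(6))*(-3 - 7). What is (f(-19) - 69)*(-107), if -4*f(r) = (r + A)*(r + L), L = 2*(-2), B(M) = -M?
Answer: -317469/4 ≈ -79367.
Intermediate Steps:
A = 160 (A = (-10 - 1*6)*(-3 - 7) = (-10 - 6)*(-10) = -16*(-10) = 160)
L = -4
f(r) = -(-4 + r)*(160 + r)/4 (f(r) = -(r + 160)*(r - 4)/4 = -(160 + r)*(-4 + r)/4 = -(-4 + r)*(160 + r)/4)
(f(-19) - 69)*(-107) = ((160 - 39*(-19) - 1/4*(-19)**2) - 69)*(-107) = ((160 + 741 - 1/4*361) - 69)*(-107) = ((160 + 741 - 361/4) - 69)*(-107) = (3243/4 - 69)*(-107) = (2967/4)*(-107) = -317469/4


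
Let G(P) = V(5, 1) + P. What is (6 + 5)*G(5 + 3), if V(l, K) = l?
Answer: 143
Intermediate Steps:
G(P) = 5 + P
(6 + 5)*G(5 + 3) = (6 + 5)*(5 + (5 + 3)) = 11*(5 + 8) = 11*13 = 143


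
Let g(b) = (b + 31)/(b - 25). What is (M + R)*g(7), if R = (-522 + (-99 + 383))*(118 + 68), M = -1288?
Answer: 865564/9 ≈ 96174.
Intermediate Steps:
R = -44268 (R = (-522 + 284)*186 = -238*186 = -44268)
g(b) = (31 + b)/(-25 + b)
(M + R)*g(7) = (-1288 - 44268)*((31 + 7)/(-25 + 7)) = -45556*38/(-18) = -(-22778)*38/9 = -45556*(-19/9) = 865564/9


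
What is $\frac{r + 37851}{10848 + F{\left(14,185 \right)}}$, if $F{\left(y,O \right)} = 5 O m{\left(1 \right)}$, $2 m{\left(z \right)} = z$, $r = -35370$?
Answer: $\frac{4962}{22621} \approx 0.21935$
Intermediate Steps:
$m{\left(z \right)} = \frac{z}{2}$
$F{\left(y,O \right)} = \frac{5 O}{2}$ ($F{\left(y,O \right)} = 5 O \frac{1}{2} \cdot 1 = 5 O \frac{1}{2} = \frac{5 O}{2}$)
$\frac{r + 37851}{10848 + F{\left(14,185 \right)}} = \frac{-35370 + 37851}{10848 + \frac{5}{2} \cdot 185} = \frac{2481}{10848 + \frac{925}{2}} = \frac{2481}{\frac{22621}{2}} = 2481 \cdot \frac{2}{22621} = \frac{4962}{22621}$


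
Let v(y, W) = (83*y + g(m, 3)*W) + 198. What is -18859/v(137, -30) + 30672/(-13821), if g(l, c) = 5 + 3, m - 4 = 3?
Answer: -202711109/52192703 ≈ -3.8839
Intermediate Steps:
m = 7 (m = 4 + 3 = 7)
g(l, c) = 8
v(y, W) = 198 + 8*W + 83*y (v(y, W) = (83*y + 8*W) + 198 = (8*W + 83*y) + 198 = 198 + 8*W + 83*y)
-18859/v(137, -30) + 30672/(-13821) = -18859/(198 + 8*(-30) + 83*137) + 30672/(-13821) = -18859/(198 - 240 + 11371) + 30672*(-1/13821) = -18859/11329 - 10224/4607 = -202711109/52192703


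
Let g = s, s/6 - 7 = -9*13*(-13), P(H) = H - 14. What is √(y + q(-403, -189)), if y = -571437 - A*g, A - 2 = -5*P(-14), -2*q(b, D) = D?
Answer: I*√7492794/2 ≈ 1368.6*I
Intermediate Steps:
P(H) = -14 + H
s = 9168 (s = 42 + 6*(-9*13*(-13)) = 42 + 6*(-117*(-13)) = 42 + 6*1521 = 42 + 9126 = 9168)
q(b, D) = -D/2
g = 9168
A = 142 (A = 2 - 5*(-14 - 14) = 2 - 5*(-28) = 2 + 140 = 142)
y = -1873293 (y = -571437 - 142*9168 = -571437 - 1*1301856 = -571437 - 1301856 = -1873293)
√(y + q(-403, -189)) = √(-1873293 - ½*(-189)) = √(-1873293 + 189/2) = √(-3746397/2) = I*√7492794/2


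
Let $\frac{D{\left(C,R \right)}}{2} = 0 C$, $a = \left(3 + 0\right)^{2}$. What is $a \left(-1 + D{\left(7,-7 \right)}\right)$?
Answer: $-9$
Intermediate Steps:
$a = 9$ ($a = 3^{2} = 9$)
$D{\left(C,R \right)} = 0$ ($D{\left(C,R \right)} = 2 \cdot 0 C = 2 \cdot 0 = 0$)
$a \left(-1 + D{\left(7,-7 \right)}\right) = 9 \left(-1 + 0\right) = 9 \left(-1\right) = -9$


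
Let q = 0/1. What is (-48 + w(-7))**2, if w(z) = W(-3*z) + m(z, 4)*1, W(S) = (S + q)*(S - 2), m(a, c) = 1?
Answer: 123904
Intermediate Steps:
q = 0 (q = 0*1 = 0)
W(S) = S*(-2 + S) (W(S) = (S + 0)*(S - 2) = S*(-2 + S))
w(z) = 1 - 3*z*(-2 - 3*z) (w(z) = (-3*z)*(-2 - 3*z) + 1*1 = -3*z*(-2 - 3*z) + 1 = 1 - 3*z*(-2 - 3*z))
(-48 + w(-7))**2 = (-48 + (1 + 6*(-7) + 9*(-7)**2))**2 = (-48 + (1 - 42 + 9*49))**2 = (-48 + (1 - 42 + 441))**2 = (-48 + 400)**2 = 352**2 = 123904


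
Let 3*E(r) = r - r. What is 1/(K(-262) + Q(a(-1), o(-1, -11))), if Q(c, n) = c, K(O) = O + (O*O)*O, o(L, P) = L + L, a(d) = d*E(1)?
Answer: -1/17984990 ≈ -5.5602e-8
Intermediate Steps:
E(r) = 0 (E(r) = (r - r)/3 = (⅓)*0 = 0)
a(d) = 0 (a(d) = d*0 = 0)
o(L, P) = 2*L
K(O) = O + O³ (K(O) = O + O²*O = O + O³)
1/(K(-262) + Q(a(-1), o(-1, -11))) = 1/((-262 + (-262)³) + 0) = 1/((-262 - 17984728) + 0) = 1/(-17984990 + 0) = 1/(-17984990) = -1/17984990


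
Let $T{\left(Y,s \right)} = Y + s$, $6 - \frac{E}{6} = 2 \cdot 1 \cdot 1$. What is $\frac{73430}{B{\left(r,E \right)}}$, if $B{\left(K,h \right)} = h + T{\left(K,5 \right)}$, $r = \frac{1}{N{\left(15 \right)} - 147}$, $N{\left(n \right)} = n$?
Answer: $\frac{9692760}{3827} \approx 2532.7$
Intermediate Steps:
$E = 24$ ($E = 36 - 6 \cdot 2 \cdot 1 \cdot 1 = 36 - 6 \cdot 2 \cdot 1 = 36 - 12 = 24$)
$r = - \frac{1}{132}$ ($r = \frac{1}{15 - 147} = \frac{1}{-132} = - \frac{1}{132} \approx -0.0075758$)
$B{\left(K,h \right)} = 5 + K + h$ ($B{\left(K,h \right)} = h + \left(K + 5\right) = h + \left(5 + K\right) = 5 + K + h$)
$\frac{73430}{B{\left(r,E \right)}} = \frac{73430}{5 - \frac{1}{132} + 24} = \frac{73430}{\frac{3827}{132}} = 73430 \cdot \frac{132}{3827} = \frac{9692760}{3827}$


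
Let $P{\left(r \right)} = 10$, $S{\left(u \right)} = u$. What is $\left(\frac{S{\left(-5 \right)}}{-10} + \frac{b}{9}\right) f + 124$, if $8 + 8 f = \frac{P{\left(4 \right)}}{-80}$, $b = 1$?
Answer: $\frac{142133}{1152} \approx 123.38$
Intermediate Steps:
$f = - \frac{65}{64}$ ($f = -1 + \frac{10 \frac{1}{-80}}{8} = -1 + \frac{10 \left(- \frac{1}{80}\right)}{8} = -1 + \frac{1}{8} \left(- \frac{1}{8}\right) = -1 - \frac{1}{64} = - \frac{65}{64} \approx -1.0156$)
$\left(\frac{S{\left(-5 \right)}}{-10} + \frac{b}{9}\right) f + 124 = \left(- \frac{5}{-10} + 1 \cdot \frac{1}{9}\right) \left(- \frac{65}{64}\right) + 124 = \left(\left(-5\right) \left(- \frac{1}{10}\right) + 1 \cdot \frac{1}{9}\right) \left(- \frac{65}{64}\right) + 124 = \left(\frac{1}{2} + \frac{1}{9}\right) \left(- \frac{65}{64}\right) + 124 = \frac{11}{18} \left(- \frac{65}{64}\right) + 124 = - \frac{715}{1152} + 124 = \frac{142133}{1152}$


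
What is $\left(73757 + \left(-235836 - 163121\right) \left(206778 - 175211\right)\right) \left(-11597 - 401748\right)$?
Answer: $5205585030648390$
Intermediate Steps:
$\left(73757 + \left(-235836 - 163121\right) \left(206778 - 175211\right)\right) \left(-11597 - 401748\right) = \left(73757 + \left(-235836 - 163121\right) 31567\right) \left(-413345\right) = \left(73757 - 12593875619\right) \left(-413345\right) = \left(-12593801862\right) \left(-413345\right) = 5205585030648390$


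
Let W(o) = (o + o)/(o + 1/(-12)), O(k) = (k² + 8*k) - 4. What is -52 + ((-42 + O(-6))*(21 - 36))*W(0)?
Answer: -52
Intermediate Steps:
O(k) = -4 + k² + 8*k
W(o) = 2*o/(-1/12 + o) (W(o) = (2*o)/(o - 1/12) = (2*o)/(-1/12 + o) = 2*o/(-1/12 + o))
-52 + ((-42 + O(-6))*(21 - 36))*W(0) = -52 + ((-42 + (-4 + (-6)² + 8*(-6)))*(21 - 36))*(24*0/(-1 + 12*0)) = -52 + ((-42 + (-4 + 36 - 48))*(-15))*(24*0/(-1 + 0)) = -52 + ((-42 - 16)*(-15))*(24*0/(-1)) = -52 + (-58*(-15))*(24*0*(-1)) = -52 + 870*0 = -52 + 0 = -52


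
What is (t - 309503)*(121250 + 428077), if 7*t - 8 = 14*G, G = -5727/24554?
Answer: -14611175435012130/85939 ≈ -1.7002e+11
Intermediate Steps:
G = -5727/24554 (G = -5727*1/24554 = -5727/24554 ≈ -0.23324)
t = 58127/85939 (t = 8/7 + (14*(-5727/24554))/7 = 8/7 + (⅐)*(-40089/12277) = 8/7 - 5727/12277 = 58127/85939 ≈ 0.67638)
(t - 309503)*(121250 + 428077) = (58127/85939 - 309503)*(121250 + 428077) = -26598320190/85939*549327 = -14611175435012130/85939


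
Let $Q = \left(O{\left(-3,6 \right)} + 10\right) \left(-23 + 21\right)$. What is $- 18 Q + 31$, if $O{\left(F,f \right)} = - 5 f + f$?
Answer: $-473$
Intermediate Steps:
$O{\left(F,f \right)} = - 4 f$
$Q = 28$ ($Q = \left(\left(-4\right) 6 + 10\right) \left(-23 + 21\right) = \left(-24 + 10\right) \left(-2\right) = \left(-14\right) \left(-2\right) = 28$)
$- 18 Q + 31 = \left(-18\right) 28 + 31 = -504 + 31 = -473$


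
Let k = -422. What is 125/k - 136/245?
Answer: -88017/103390 ≈ -0.85131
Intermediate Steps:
125/k - 136/245 = 125/(-422) - 136/245 = 125*(-1/422) - 136*1/245 = -125/422 - 136/245 = -88017/103390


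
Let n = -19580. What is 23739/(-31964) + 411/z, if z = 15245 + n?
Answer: -38681923/46187980 ≈ -0.83749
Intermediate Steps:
z = -4335 (z = 15245 - 19580 = -4335)
23739/(-31964) + 411/z = 23739/(-31964) + 411/(-4335) = 23739*(-1/31964) + 411*(-1/4335) = -23739/31964 - 137/1445 = -38681923/46187980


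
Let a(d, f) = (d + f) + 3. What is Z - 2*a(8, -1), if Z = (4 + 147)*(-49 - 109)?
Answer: -23878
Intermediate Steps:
a(d, f) = 3 + d + f
Z = -23858 (Z = 151*(-158) = -23858)
Z - 2*a(8, -1) = -23858 - 2*(3 + 8 - 1) = -23858 - 2*10 = -23858 - 1*20 = -23858 - 20 = -23878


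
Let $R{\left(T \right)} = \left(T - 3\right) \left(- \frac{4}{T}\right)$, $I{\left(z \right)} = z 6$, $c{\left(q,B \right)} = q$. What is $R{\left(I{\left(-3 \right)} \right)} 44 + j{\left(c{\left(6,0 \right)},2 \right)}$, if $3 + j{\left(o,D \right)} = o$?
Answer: $- \frac{607}{3} \approx -202.33$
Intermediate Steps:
$j{\left(o,D \right)} = -3 + o$
$I{\left(z \right)} = 6 z$
$R{\left(T \right)} = - \frac{4 \left(-3 + T\right)}{T}$ ($R{\left(T \right)} = \left(-3 + T\right) \left(- \frac{4}{T}\right) = - \frac{4 \left(-3 + T\right)}{T}$)
$R{\left(I{\left(-3 \right)} \right)} 44 + j{\left(c{\left(6,0 \right)},2 \right)} = \left(-4 + \frac{12}{6 \left(-3\right)}\right) 44 + \left(-3 + 6\right) = \left(-4 + \frac{12}{-18}\right) 44 + 3 = \left(-4 + 12 \left(- \frac{1}{18}\right)\right) 44 + 3 = \left(-4 - \frac{2}{3}\right) 44 + 3 = \left(- \frac{14}{3}\right) 44 + 3 = - \frac{616}{3} + 3 = - \frac{607}{3}$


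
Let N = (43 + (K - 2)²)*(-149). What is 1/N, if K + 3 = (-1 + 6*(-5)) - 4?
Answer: -1/244807 ≈ -4.0849e-6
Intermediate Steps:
K = -38 (K = -3 + ((-1 + 6*(-5)) - 4) = -3 + ((-1 - 30) - 4) = -3 + (-31 - 4) = -3 - 35 = -38)
N = -244807 (N = (43 + (-38 - 2)²)*(-149) = (43 + (-40)²)*(-149) = (43 + 1600)*(-149) = 1643*(-149) = -244807)
1/N = 1/(-244807) = -1/244807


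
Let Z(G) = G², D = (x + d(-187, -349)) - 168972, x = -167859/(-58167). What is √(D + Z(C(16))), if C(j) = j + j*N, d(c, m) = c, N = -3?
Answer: I*√7022940450402/6463 ≈ 410.04*I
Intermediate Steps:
x = 18651/6463 (x = -167859*(-1/58167) = 18651/6463 ≈ 2.8858)
D = -1093255966/6463 (D = (18651/6463 - 187) - 168972 = -1189930/6463 - 168972 = -1093255966/6463 ≈ -1.6916e+5)
C(j) = -2*j (C(j) = j + j*(-3) = j - 3*j = -2*j)
√(D + Z(C(16))) = √(-1093255966/6463 + (-2*16)²) = √(-1093255966/6463 + (-32)²) = √(-1093255966/6463 + 1024) = √(-1086637854/6463) = I*√7022940450402/6463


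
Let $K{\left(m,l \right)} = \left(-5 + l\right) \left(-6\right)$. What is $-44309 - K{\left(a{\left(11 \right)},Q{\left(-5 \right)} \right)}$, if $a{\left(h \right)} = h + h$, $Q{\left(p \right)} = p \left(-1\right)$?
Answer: $-44309$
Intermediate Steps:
$Q{\left(p \right)} = - p$
$a{\left(h \right)} = 2 h$
$K{\left(m,l \right)} = 30 - 6 l$
$-44309 - K{\left(a{\left(11 \right)},Q{\left(-5 \right)} \right)} = -44309 - \left(30 - 6 \left(\left(-1\right) \left(-5\right)\right)\right) = -44309 - \left(30 - 30\right) = -44309 - 0 = -44309 + 0 = -44309$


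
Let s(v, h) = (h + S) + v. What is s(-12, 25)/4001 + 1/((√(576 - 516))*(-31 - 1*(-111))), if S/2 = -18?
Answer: -23/4001 + √15/2400 ≈ -0.0041348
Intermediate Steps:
S = -36 (S = 2*(-18) = -36)
s(v, h) = -36 + h + v (s(v, h) = (h - 36) + v = (-36 + h) + v = -36 + h + v)
s(-12, 25)/4001 + 1/((√(576 - 516))*(-31 - 1*(-111))) = (-36 + 25 - 12)/4001 + 1/((√(576 - 516))*(-31 - 1*(-111))) = -23*1/4001 + 1/((√60)*(-31 + 111)) = -23/4001 + 1/((2*√15)*80) = -23/4001 + (√15/30)*(1/80) = -23/4001 + √15/2400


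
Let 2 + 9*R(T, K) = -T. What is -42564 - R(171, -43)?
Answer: -382903/9 ≈ -42545.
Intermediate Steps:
R(T, K) = -2/9 - T/9 (R(T, K) = -2/9 + (-T)/9 = -2/9 - T/9)
-42564 - R(171, -43) = -42564 - (-2/9 - ⅑*171) = -42564 - (-2/9 - 19) = -42564 - 1*(-173/9) = -42564 + 173/9 = -382903/9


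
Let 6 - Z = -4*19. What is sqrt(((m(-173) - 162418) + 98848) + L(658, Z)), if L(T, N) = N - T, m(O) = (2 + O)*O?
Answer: I*sqrt(34563) ≈ 185.91*I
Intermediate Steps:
m(O) = O*(2 + O)
Z = 82 (Z = 6 - (-4)*19 = 6 - 1*(-76) = 6 + 76 = 82)
sqrt(((m(-173) - 162418) + 98848) + L(658, Z)) = sqrt(((-173*(2 - 173) - 162418) + 98848) + (82 - 1*658)) = sqrt(((-173*(-171) - 162418) + 98848) + (82 - 658)) = sqrt(((29583 - 162418) + 98848) - 576) = sqrt((-132835 + 98848) - 576) = sqrt(-33987 - 576) = sqrt(-34563) = I*sqrt(34563)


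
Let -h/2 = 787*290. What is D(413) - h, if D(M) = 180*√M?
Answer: 456460 + 180*√413 ≈ 4.6012e+5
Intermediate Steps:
h = -456460 (h = -1574*290 = -2*228230 = -456460)
D(413) - h = 180*√413 - 1*(-456460) = 180*√413 + 456460 = 456460 + 180*√413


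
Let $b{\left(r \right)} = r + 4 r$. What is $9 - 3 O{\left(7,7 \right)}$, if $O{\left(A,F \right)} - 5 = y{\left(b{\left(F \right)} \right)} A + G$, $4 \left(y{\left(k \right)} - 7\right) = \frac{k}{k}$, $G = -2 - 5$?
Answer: $- \frac{549}{4} \approx -137.25$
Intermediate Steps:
$G = -7$
$b{\left(r \right)} = 5 r$
$y{\left(k \right)} = \frac{29}{4}$ ($y{\left(k \right)} = 7 + \frac{k \frac{1}{k}}{4} = 7 + \frac{1}{4} \cdot 1 = 7 + \frac{1}{4} = \frac{29}{4}$)
$O{\left(A,F \right)} = -2 + \frac{29 A}{4}$ ($O{\left(A,F \right)} = 5 + \left(\frac{29 A}{4} - 7\right) = 5 + \left(-7 + \frac{29 A}{4}\right) = -2 + \frac{29 A}{4}$)
$9 - 3 O{\left(7,7 \right)} = 9 - 3 \left(-2 + \frac{29}{4} \cdot 7\right) = 9 - 3 \left(-2 + \frac{203}{4}\right) = 9 - \frac{585}{4} = - \frac{549}{4}$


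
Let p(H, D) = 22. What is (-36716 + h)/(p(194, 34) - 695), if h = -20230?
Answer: 56946/673 ≈ 84.615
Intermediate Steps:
(-36716 + h)/(p(194, 34) - 695) = (-36716 - 20230)/(22 - 695) = -56946/(-673) = -56946*(-1/673) = 56946/673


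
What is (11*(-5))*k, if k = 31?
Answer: -1705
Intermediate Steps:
(11*(-5))*k = (11*(-5))*31 = -55*31 = -1705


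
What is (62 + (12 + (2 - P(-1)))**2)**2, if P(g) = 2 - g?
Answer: 33489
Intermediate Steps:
(62 + (12 + (2 - P(-1)))**2)**2 = (62 + (12 + (2 - (2 - 1*(-1))))**2)**2 = (62 + (12 + (2 - (2 + 1)))**2)**2 = (62 + (12 + (2 - 1*3))**2)**2 = (62 + (12 + (2 - 3))**2)**2 = (62 + (12 - 1)**2)**2 = (62 + 11**2)**2 = (62 + 121)**2 = 183**2 = 33489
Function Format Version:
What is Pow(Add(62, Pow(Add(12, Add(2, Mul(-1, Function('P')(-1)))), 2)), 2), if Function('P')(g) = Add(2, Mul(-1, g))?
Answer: 33489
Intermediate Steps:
Pow(Add(62, Pow(Add(12, Add(2, Mul(-1, Function('P')(-1)))), 2)), 2) = Pow(Add(62, Pow(Add(12, Add(2, Mul(-1, Add(2, Mul(-1, -1))))), 2)), 2) = Pow(Add(62, Pow(Add(12, Add(2, Mul(-1, Add(2, 1)))), 2)), 2) = Pow(Add(62, Pow(Add(12, Add(2, Mul(-1, 3))), 2)), 2) = Pow(Add(62, Pow(Add(12, Add(2, -3)), 2)), 2) = Pow(Add(62, Pow(Add(12, -1), 2)), 2) = Pow(Add(62, Pow(11, 2)), 2) = Pow(Add(62, 121), 2) = Pow(183, 2) = 33489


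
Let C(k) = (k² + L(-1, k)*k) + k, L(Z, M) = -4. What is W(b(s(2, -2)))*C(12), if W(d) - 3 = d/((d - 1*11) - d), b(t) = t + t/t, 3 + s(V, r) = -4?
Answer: 4212/11 ≈ 382.91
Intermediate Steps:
s(V, r) = -7 (s(V, r) = -3 - 4 = -7)
C(k) = k² - 3*k (C(k) = (k² - 4*k) + k = k² - 3*k)
b(t) = 1 + t (b(t) = t + 1 = 1 + t)
W(d) = 3 - d/11 (W(d) = 3 + d/((d - 1*11) - d) = 3 + d/((d - 11) - d) = 3 + d/((-11 + d) - d) = 3 + d/(-11) = 3 + d*(-1/11) = 3 - d/11)
W(b(s(2, -2)))*C(12) = (3 - (1 - 7)/11)*(12*(-3 + 12)) = (3 - 1/11*(-6))*(12*9) = (3 + 6/11)*108 = (39/11)*108 = 4212/11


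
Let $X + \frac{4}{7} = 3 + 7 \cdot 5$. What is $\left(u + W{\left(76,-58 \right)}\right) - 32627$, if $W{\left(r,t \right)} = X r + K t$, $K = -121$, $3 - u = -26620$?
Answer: $\frac{27010}{7} \approx 3858.6$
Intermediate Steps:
$u = 26623$ ($u = 3 - -26620 = 3 + 26620 = 26623$)
$X = \frac{262}{7}$ ($X = - \frac{4}{7} + \left(3 + 7 \cdot 5\right) = - \frac{4}{7} + \left(3 + 35\right) = - \frac{4}{7} + 38 = \frac{262}{7} \approx 37.429$)
$W{\left(r,t \right)} = - 121 t + \frac{262 r}{7}$ ($W{\left(r,t \right)} = \frac{262 r}{7} - 121 t = - 121 t + \frac{262 r}{7}$)
$\left(u + W{\left(76,-58 \right)}\right) - 32627 = \left(26623 + \left(\left(-121\right) \left(-58\right) + \frac{262}{7} \cdot 76\right)\right) - 32627 = \left(26623 + \left(7018 + \frac{19912}{7}\right)\right) - 32627 = \left(26623 + \frac{69038}{7}\right) - 32627 = \frac{255399}{7} - 32627 = \frac{27010}{7}$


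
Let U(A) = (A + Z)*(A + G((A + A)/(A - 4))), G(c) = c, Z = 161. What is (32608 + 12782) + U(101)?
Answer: 7022568/97 ≈ 72398.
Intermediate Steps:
U(A) = (161 + A)*(A + 2*A/(-4 + A)) (U(A) = (A + 161)*(A + (A + A)/(A - 4)) = (161 + A)*(A + (2*A)/(-4 + A)) = (161 + A)*(A + 2*A/(-4 + A)))
(32608 + 12782) + U(101) = (32608 + 12782) + 101*(-322 + 101**2 + 159*101)/(-4 + 101) = 45390 + 101*(-322 + 10201 + 16059)/97 = 45390 + 101*(1/97)*25938 = 45390 + 2619738/97 = 7022568/97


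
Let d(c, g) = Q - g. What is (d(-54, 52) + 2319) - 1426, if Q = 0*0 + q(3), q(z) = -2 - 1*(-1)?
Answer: 840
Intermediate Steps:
q(z) = -1 (q(z) = -2 + 1 = -1)
Q = -1 (Q = 0*0 - 1 = 0 - 1 = -1)
d(c, g) = -1 - g
(d(-54, 52) + 2319) - 1426 = ((-1 - 1*52) + 2319) - 1426 = ((-1 - 52) + 2319) - 1426 = (-53 + 2319) - 1426 = 2266 - 1426 = 840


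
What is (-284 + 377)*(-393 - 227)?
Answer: -57660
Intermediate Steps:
(-284 + 377)*(-393 - 227) = 93*(-620) = -57660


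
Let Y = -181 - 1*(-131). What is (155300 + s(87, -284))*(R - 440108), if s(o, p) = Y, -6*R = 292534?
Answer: -75896084250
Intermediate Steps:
R = -146267/3 (R = -⅙*292534 = -146267/3 ≈ -48756.)
Y = -50 (Y = -181 + 131 = -50)
s(o, p) = -50
(155300 + s(87, -284))*(R - 440108) = (155300 - 50)*(-146267/3 - 440108) = 155250*(-1466591/3) = -75896084250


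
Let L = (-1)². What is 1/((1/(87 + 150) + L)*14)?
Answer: 237/3332 ≈ 0.071128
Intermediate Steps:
L = 1
1/((1/(87 + 150) + L)*14) = 1/((1/(87 + 150) + 1)*14) = 1/((1/237 + 1)*14) = 1/((238/237)*14) = 1/(3332/237) = 237/3332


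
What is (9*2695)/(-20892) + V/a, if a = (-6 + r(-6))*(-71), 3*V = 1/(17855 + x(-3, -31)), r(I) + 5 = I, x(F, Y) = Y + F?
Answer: -521723757521/449385812724 ≈ -1.1610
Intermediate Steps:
x(F, Y) = F + Y
r(I) = -5 + I
V = 1/53463 (V = 1/(3*(17855 + (-3 - 31))) = 1/(3*(17855 - 34)) = (⅓)/17821 = (⅓)*(1/17821) = 1/53463 ≈ 1.8705e-5)
a = 1207 (a = (-6 + (-5 - 6))*(-71) = (-6 - 11)*(-71) = -17*(-71) = 1207)
(9*2695)/(-20892) + V/a = (9*2695)/(-20892) + (1/53463)/1207 = 24255*(-1/20892) + (1/53463)*(1/1207) = -8085/6964 + 1/64529841 = -521723757521/449385812724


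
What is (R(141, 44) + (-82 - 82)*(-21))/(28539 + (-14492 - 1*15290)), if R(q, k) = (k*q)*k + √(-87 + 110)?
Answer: -276420/1243 - √23/1243 ≈ -222.39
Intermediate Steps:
R(q, k) = √23 + q*k² (R(q, k) = q*k² + √23 = √23 + q*k²)
(R(141, 44) + (-82 - 82)*(-21))/(28539 + (-14492 - 1*15290)) = ((√23 + 141*44²) + (-82 - 82)*(-21))/(28539 + (-14492 - 1*15290)) = ((√23 + 141*1936) - 164*(-21))/(28539 + (-14492 - 15290)) = ((√23 + 272976) + 3444)/(28539 - 29782) = ((272976 + √23) + 3444)/(-1243) = (276420 + √23)*(-1/1243) = -276420/1243 - √23/1243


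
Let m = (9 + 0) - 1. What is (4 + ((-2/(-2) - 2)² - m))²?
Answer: 9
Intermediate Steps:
m = 8 (m = 9 - 1 = 8)
(4 + ((-2/(-2) - 2)² - m))² = (4 + ((-2/(-2) - 2)² - 1*8))² = (4 + ((-2*(-½) - 2)² - 8))² = (4 + ((1 - 2)² - 8))² = (4 + ((-1)² - 8))² = (4 + (1 - 8))² = (4 - 7)² = (-3)² = 9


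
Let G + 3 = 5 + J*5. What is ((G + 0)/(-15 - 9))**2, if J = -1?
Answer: 1/64 ≈ 0.015625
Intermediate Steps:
G = -3 (G = -3 + (5 - 1*5) = -3 + (5 - 5) = -3 + 0 = -3)
((G + 0)/(-15 - 9))**2 = ((-3 + 0)/(-15 - 9))**2 = (-3/(-24))**2 = (-3*(-1/24))**2 = (1/8)**2 = 1/64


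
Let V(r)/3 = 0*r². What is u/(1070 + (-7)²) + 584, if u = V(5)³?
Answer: 584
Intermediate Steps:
V(r) = 0 (V(r) = 3*(0*r²) = 3*0 = 0)
u = 0 (u = 0³ = 0)
u/(1070 + (-7)²) + 584 = 0/(1070 + (-7)²) + 584 = 0/(1070 + 49) + 584 = 0/1119 + 584 = (1/1119)*0 + 584 = 0 + 584 = 584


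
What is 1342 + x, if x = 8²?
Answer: 1406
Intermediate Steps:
x = 64
1342 + x = 1342 + 64 = 1406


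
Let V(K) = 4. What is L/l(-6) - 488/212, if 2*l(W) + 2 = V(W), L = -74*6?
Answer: -23654/53 ≈ -446.30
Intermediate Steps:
L = -444
l(W) = 1 (l(W) = -1 + (½)*4 = -1 + 2 = 1)
L/l(-6) - 488/212 = -444/1 - 488/212 = -444*1 - 488*1/212 = -444 - 122/53 = -23654/53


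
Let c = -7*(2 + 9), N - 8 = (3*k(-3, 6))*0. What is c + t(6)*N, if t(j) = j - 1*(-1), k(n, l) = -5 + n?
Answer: -21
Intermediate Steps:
t(j) = 1 + j (t(j) = j + 1 = 1 + j)
N = 8 (N = 8 + (3*(-5 - 3))*0 = 8 + (3*(-8))*0 = 8 - 24*0 = 8 + 0 = 8)
c = -77 (c = -7*11 = -77)
c + t(6)*N = -77 + (1 + 6)*8 = -77 + 7*8 = -77 + 56 = -21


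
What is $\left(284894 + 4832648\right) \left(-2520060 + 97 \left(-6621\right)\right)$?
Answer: $-16183187713974$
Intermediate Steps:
$\left(284894 + 4832648\right) \left(-2520060 + 97 \left(-6621\right)\right) = 5117542 \left(-2520060 - 642237\right) = 5117542 \left(-3162297\right) = -16183187713974$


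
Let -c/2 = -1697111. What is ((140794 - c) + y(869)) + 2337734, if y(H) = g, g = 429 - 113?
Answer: -915378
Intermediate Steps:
g = 316
c = 3394222 (c = -2*(-1697111) = 3394222)
y(H) = 316
((140794 - c) + y(869)) + 2337734 = ((140794 - 1*3394222) + 316) + 2337734 = ((140794 - 3394222) + 316) + 2337734 = (-3253428 + 316) + 2337734 = -3253112 + 2337734 = -915378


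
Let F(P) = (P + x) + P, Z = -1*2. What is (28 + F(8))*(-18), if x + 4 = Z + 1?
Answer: -702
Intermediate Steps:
Z = -2
x = -5 (x = -4 + (-2 + 1) = -4 - 1 = -5)
F(P) = -5 + 2*P (F(P) = (P - 5) + P = (-5 + P) + P = -5 + 2*P)
(28 + F(8))*(-18) = (28 + (-5 + 2*8))*(-18) = (28 + (-5 + 16))*(-18) = (28 + 11)*(-18) = 39*(-18) = -702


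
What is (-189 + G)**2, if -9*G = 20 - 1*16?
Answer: 2907025/81 ≈ 35889.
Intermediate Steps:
G = -4/9 (G = -(20 - 1*16)/9 = -(20 - 16)/9 = -1/9*4 = -4/9 ≈ -0.44444)
(-189 + G)**2 = (-189 - 4/9)**2 = (-1705/9)**2 = 2907025/81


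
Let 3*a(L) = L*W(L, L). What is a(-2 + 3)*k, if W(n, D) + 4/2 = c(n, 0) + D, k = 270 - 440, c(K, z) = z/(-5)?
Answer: 170/3 ≈ 56.667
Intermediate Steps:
c(K, z) = -z/5 (c(K, z) = z*(-⅕) = -z/5)
k = -170
W(n, D) = -2 + D (W(n, D) = -2 + (-⅕*0 + D) = -2 + (0 + D) = -2 + D)
a(L) = L*(-2 + L)/3 (a(L) = (L*(-2 + L))/3 = L*(-2 + L)/3)
a(-2 + 3)*k = ((-2 + 3)*(-2 + (-2 + 3))/3)*(-170) = ((⅓)*1*(-2 + 1))*(-170) = ((⅓)*1*(-1))*(-170) = -⅓*(-170) = 170/3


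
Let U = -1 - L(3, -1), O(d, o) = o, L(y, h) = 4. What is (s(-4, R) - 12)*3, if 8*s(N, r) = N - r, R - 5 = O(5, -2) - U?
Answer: -81/2 ≈ -40.500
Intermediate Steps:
U = -5 (U = -1 - 1*4 = -1 - 4 = -5)
R = 8 (R = 5 + (-2 - 1*(-5)) = 5 + (-2 + 5) = 5 + 3 = 8)
s(N, r) = -r/8 + N/8 (s(N, r) = (N - r)/8 = -r/8 + N/8)
(s(-4, R) - 12)*3 = ((-⅛*8 + (⅛)*(-4)) - 12)*3 = ((-1 - ½) - 12)*3 = (-3/2 - 12)*3 = -27/2*3 = -81/2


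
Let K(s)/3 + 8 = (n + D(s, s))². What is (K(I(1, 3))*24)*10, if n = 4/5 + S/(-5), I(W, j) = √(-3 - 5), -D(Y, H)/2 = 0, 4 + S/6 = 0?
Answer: 84096/5 ≈ 16819.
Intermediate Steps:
S = -24 (S = -24 + 6*0 = -24 + 0 = -24)
D(Y, H) = 0 (D(Y, H) = -2*0 = 0)
I(W, j) = 2*I*√2 (I(W, j) = √(-8) = 2*I*√2)
n = 28/5 (n = 4/5 - 24/(-5) = 4*(⅕) - 24*(-⅕) = ⅘ + 24/5 = 28/5 ≈ 5.6000)
K(s) = 1752/25 (K(s) = -24 + 3*(28/5 + 0)² = -24 + 3*(28/5)² = -24 + 3*(784/25) = -24 + 2352/25 = 1752/25)
(K(I(1, 3))*24)*10 = ((1752/25)*24)*10 = (42048/25)*10 = 84096/5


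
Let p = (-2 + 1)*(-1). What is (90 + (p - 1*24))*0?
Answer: 0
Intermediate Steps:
p = 1 (p = -1*(-1) = 1)
(90 + (p - 1*24))*0 = (90 + (1 - 1*24))*0 = (90 + (1 - 24))*0 = (90 - 23)*0 = 67*0 = 0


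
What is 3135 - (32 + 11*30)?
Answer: 2773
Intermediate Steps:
3135 - (32 + 11*30) = 3135 - (32 + 330) = 3135 - 1*362 = 3135 - 362 = 2773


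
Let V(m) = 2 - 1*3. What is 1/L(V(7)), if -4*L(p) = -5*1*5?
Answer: 4/25 ≈ 0.16000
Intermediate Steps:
V(m) = -1 (V(m) = 2 - 3 = -1)
L(p) = 25/4 (L(p) = -(-5*1)*5/4 = -(-5)*5/4 = -¼*(-25) = 25/4)
1/L(V(7)) = 1/(25/4) = 4/25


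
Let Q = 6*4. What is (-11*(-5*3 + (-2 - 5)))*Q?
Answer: 5808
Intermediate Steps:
Q = 24
(-11*(-5*3 + (-2 - 5)))*Q = -11*(-5*3 + (-2 - 5))*24 = -11*(-1*15 - 7)*24 = -11*(-15 - 7)*24 = -11*(-22)*24 = 242*24 = 5808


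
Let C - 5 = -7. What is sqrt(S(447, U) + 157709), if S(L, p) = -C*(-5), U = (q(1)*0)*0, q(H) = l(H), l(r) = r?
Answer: sqrt(157699) ≈ 397.11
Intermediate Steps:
C = -2 (C = 5 - 7 = -2)
q(H) = H
U = 0 (U = (1*0)*0 = 0*0 = 0)
S(L, p) = -10 (S(L, p) = -1*(-2)*(-5) = 2*(-5) = -10)
sqrt(S(447, U) + 157709) = sqrt(-10 + 157709) = sqrt(157699)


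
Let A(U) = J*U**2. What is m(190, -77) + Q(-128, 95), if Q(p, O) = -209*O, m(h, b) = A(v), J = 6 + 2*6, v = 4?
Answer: -19567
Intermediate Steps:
J = 18 (J = 6 + 12 = 18)
A(U) = 18*U**2
m(h, b) = 288 (m(h, b) = 18*4**2 = 18*16 = 288)
m(190, -77) + Q(-128, 95) = 288 - 209*95 = 288 - 19855 = -19567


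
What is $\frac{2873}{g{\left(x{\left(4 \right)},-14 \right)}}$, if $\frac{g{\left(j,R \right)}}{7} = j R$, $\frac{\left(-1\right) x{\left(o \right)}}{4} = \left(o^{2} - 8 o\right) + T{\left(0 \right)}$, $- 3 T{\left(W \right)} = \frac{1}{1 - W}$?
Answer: $- \frac{8619}{19208} \approx -0.44872$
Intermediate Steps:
$T{\left(W \right)} = - \frac{1}{3 \left(1 - W\right)}$
$x{\left(o \right)} = \frac{4}{3} - 4 o^{2} + 32 o$ ($x{\left(o \right)} = - 4 \left(\left(o^{2} - 8 o\right) + \frac{1}{3 \left(-1 + 0\right)}\right) = - 4 \left(\left(o^{2} - 8 o\right) + \frac{1}{3 \left(-1\right)}\right) = - 4 \left(\left(o^{2} - 8 o\right) + \frac{1}{3} \left(-1\right)\right) = - 4 \left(\left(o^{2} - 8 o\right) - \frac{1}{3}\right) = - 4 \left(- \frac{1}{3} + o^{2} - 8 o\right) = \frac{4}{3} - 4 o^{2} + 32 o$)
$g{\left(j,R \right)} = 7 R j$ ($g{\left(j,R \right)} = 7 j R = 7 R j$)
$\frac{2873}{g{\left(x{\left(4 \right)},-14 \right)}} = \frac{2873}{7 \left(-14\right) \left(\frac{4}{3} - 4 \cdot 4^{2} + 32 \cdot 4\right)} = \frac{2873}{7 \left(-14\right) \left(\frac{4}{3} - 64 + 128\right)} = \frac{2873}{7 \left(-14\right) \frac{196}{3}} = \frac{2873}{- \frac{19208}{3}} = 2873 \left(- \frac{3}{19208}\right) = - \frac{8619}{19208}$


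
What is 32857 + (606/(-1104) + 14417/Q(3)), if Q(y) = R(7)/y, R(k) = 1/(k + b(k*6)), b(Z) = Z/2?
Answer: 228874739/184 ≈ 1.2439e+6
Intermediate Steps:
b(Z) = Z/2 (b(Z) = Z*(½) = Z/2)
R(k) = 1/(4*k) (R(k) = 1/(k + (k*6)/2) = 1/(k + (6*k)/2) = 1/(k + 3*k) = 1/(4*k))
Q(y) = 1/(28*y) (Q(y) = ((¼)/7)/y = ((¼)*(⅐))/y = 1/(28*y))
32857 + (606/(-1104) + 14417/Q(3)) = 32857 + (606/(-1104) + 14417/(((1/28)/3))) = 32857 + (606*(-1/1104) + 14417/(((1/28)*(⅓)))) = 32857 + (-101/184 + 14417/(1/84)) = 32857 + (-101/184 + 14417*84) = 32857 + (-101/184 + 1211028) = 32857 + 222829051/184 = 228874739/184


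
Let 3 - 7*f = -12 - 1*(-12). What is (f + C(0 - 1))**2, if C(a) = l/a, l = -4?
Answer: 961/49 ≈ 19.612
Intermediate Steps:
C(a) = -4/a
f = 3/7 (f = 3/7 - (-12 - 1*(-12))/7 = 3/7 - (-12 + 12)/7 = 3/7 - 1/7*0 = 3/7 + 0 = 3/7 ≈ 0.42857)
(f + C(0 - 1))**2 = (3/7 - 4/(0 - 1))**2 = (3/7 - 4/(-1))**2 = (3/7 - 4*(-1))**2 = (3/7 + 4)**2 = (31/7)**2 = 961/49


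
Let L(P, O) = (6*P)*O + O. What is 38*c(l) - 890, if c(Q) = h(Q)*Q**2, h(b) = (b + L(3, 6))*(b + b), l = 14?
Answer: 26692742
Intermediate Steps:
L(P, O) = O + 6*O*P (L(P, O) = 6*O*P + O = O + 6*O*P)
h(b) = 2*b*(114 + b) (h(b) = (b + 6*(1 + 6*3))*(b + b) = (b + 6*(1 + 18))*(2*b) = (b + 6*19)*(2*b) = (b + 114)*(2*b) = (114 + b)*(2*b) = 2*b*(114 + b))
c(Q) = 2*Q**3*(114 + Q) (c(Q) = (2*Q*(114 + Q))*Q**2 = 2*Q**3*(114 + Q))
38*c(l) - 890 = 38*(2*14**3*(114 + 14)) - 890 = 38*(2*2744*128) - 890 = 38*702464 - 890 = 26693632 - 890 = 26692742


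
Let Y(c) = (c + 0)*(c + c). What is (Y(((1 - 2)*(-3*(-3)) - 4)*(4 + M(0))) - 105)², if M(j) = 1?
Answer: 69639025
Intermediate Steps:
Y(c) = 2*c² (Y(c) = c*(2*c) = 2*c²)
(Y(((1 - 2)*(-3*(-3)) - 4)*(4 + M(0))) - 105)² = (2*(((1 - 2)*(-3*(-3)) - 4)*(4 + 1))² - 105)² = (2*((-1*9 - 4)*5)² - 105)² = (2*((-9 - 4)*5)² - 105)² = (2*(-13*5)² - 105)² = (2*(-65)² - 105)² = (2*4225 - 105)² = (8450 - 105)² = 8345² = 69639025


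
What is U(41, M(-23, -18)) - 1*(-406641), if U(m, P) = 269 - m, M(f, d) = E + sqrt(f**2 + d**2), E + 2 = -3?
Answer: 406869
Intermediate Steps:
E = -5 (E = -2 - 3 = -5)
M(f, d) = -5 + sqrt(d**2 + f**2) (M(f, d) = -5 + sqrt(f**2 + d**2) = -5 + sqrt(d**2 + f**2))
U(41, M(-23, -18)) - 1*(-406641) = (269 - 1*41) - 1*(-406641) = (269 - 41) + 406641 = 228 + 406641 = 406869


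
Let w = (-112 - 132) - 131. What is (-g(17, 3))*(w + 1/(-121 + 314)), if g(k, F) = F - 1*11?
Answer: -578992/193 ≈ -3000.0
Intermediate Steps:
g(k, F) = -11 + F (g(k, F) = F - 11 = -11 + F)
w = -375 (w = -244 - 131 = -375)
(-g(17, 3))*(w + 1/(-121 + 314)) = (-(-11 + 3))*(-375 + 1/(-121 + 314)) = (-1*(-8))*(-375 + 1/193) = 8*(-375 + 1/193) = 8*(-72374/193) = -578992/193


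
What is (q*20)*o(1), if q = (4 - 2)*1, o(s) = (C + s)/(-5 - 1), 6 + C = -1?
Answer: 40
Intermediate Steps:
C = -7 (C = -6 - 1 = -7)
o(s) = 7/6 - s/6 (o(s) = (-7 + s)/(-5 - 1) = (-7 + s)/(-6) = (-7 + s)*(-1/6) = 7/6 - s/6)
q = 2 (q = 2*1 = 2)
(q*20)*o(1) = (2*20)*(7/6 - 1/6*1) = 40*(7/6 - 1/6) = 40*1 = 40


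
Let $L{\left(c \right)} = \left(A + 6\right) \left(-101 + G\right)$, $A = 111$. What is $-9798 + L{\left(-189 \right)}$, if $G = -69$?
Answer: $-29688$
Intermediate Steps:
$L{\left(c \right)} = -19890$ ($L{\left(c \right)} = \left(111 + 6\right) \left(-101 - 69\right) = 117 \left(-170\right) = -19890$)
$-9798 + L{\left(-189 \right)} = -9798 - 19890 = -29688$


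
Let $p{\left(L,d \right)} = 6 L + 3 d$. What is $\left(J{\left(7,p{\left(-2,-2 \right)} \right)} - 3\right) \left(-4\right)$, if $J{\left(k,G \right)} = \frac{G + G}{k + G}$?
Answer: $- \frac{12}{11} \approx -1.0909$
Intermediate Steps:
$p{\left(L,d \right)} = 3 d + 6 L$
$J{\left(k,G \right)} = \frac{2 G}{G + k}$
$\left(J{\left(7,p{\left(-2,-2 \right)} \right)} - 3\right) \left(-4\right) = \left(\frac{2 \left(3 \left(-2\right) + 6 \left(-2\right)\right)}{\left(3 \left(-2\right) + 6 \left(-2\right)\right) + 7} - 3\right) \left(-4\right) = \left(\frac{2 \left(-6 - 12\right)}{\left(-6 - 12\right) + 7} - 3\right) \left(-4\right) = \left(2 \left(-18\right) \frac{1}{-18 + 7} - 3\right) \left(-4\right) = \left(2 \left(-18\right) \frac{1}{-11} - 3\right) \left(-4\right) = \left(2 \left(-18\right) \left(- \frac{1}{11}\right) - 3\right) \left(-4\right) = \left(\frac{36}{11} - 3\right) \left(-4\right) = \frac{3}{11} \left(-4\right) = - \frac{12}{11}$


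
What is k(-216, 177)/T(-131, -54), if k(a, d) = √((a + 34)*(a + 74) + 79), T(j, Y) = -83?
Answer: -√25923/83 ≈ -1.9398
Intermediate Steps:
k(a, d) = √(79 + (34 + a)*(74 + a)) (k(a, d) = √((34 + a)*(74 + a) + 79) = √(79 + (34 + a)*(74 + a)))
k(-216, 177)/T(-131, -54) = √(2595 + (-216)² + 108*(-216))/(-83) = √(2595 + 46656 - 23328)*(-1/83) = √25923*(-1/83) = -√25923/83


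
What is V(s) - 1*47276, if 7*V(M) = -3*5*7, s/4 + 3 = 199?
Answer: -47291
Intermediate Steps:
s = 784 (s = -12 + 4*199 = -12 + 796 = 784)
V(M) = -15 (V(M) = (-3*5*7)/7 = (-15*7)/7 = (⅐)*(-105) = -15)
V(s) - 1*47276 = -15 - 1*47276 = -15 - 47276 = -47291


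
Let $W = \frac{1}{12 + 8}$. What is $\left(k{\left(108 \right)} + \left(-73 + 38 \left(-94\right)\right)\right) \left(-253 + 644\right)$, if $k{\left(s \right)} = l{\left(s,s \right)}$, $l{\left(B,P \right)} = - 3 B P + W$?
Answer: $- \frac{302140949}{20} \approx -1.5107 \cdot 10^{7}$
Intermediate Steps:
$W = \frac{1}{20} \approx 0.05$
$l{\left(B,P \right)} = \frac{1}{20} - 3 B P$ ($l{\left(B,P \right)} = - 3 B P + \frac{1}{20} = \frac{1}{20} - 3 B P$)
$k{\left(s \right)} = \frac{1}{20} - 3 s^{2}$ ($k{\left(s \right)} = \frac{1}{20} - 3 s s = \frac{1}{20} - 3 s^{2}$)
$\left(k{\left(108 \right)} + \left(-73 + 38 \left(-94\right)\right)\right) \left(-253 + 644\right) = \left(\left(\frac{1}{20} - 3 \cdot 108^{2}\right) + \left(-73 + 38 \left(-94\right)\right)\right) \left(-253 + 644\right) = \left(\left(\frac{1}{20} - 34992\right) - 3645\right) 391 = \left(- \frac{699839}{20} - 3645\right) 391 = \left(- \frac{772739}{20}\right) 391 = - \frac{302140949}{20}$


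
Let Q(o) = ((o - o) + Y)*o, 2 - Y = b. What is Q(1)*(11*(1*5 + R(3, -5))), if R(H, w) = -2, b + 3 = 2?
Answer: 99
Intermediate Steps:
b = -1 (b = -3 + 2 = -1)
Y = 3 (Y = 2 - 1*(-1) = 2 + 1 = 3)
Q(o) = 3*o (Q(o) = ((o - o) + 3)*o = (0 + 3)*o = 3*o)
Q(1)*(11*(1*5 + R(3, -5))) = (3*1)*(11*(1*5 - 2)) = 3*(11*(5 - 2)) = 3*(11*3) = 3*33 = 99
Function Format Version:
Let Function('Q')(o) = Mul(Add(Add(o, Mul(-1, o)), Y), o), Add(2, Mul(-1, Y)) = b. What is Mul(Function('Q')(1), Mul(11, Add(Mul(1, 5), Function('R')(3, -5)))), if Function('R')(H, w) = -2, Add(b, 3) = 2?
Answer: 99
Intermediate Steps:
b = -1 (b = Add(-3, 2) = -1)
Y = 3 (Y = Add(2, Mul(-1, -1)) = Add(2, 1) = 3)
Function('Q')(o) = Mul(3, o) (Function('Q')(o) = Mul(Add(Add(o, Mul(-1, o)), 3), o) = Mul(Add(0, 3), o) = Mul(3, o))
Mul(Function('Q')(1), Mul(11, Add(Mul(1, 5), Function('R')(3, -5)))) = Mul(Mul(3, 1), Mul(11, Add(Mul(1, 5), -2))) = Mul(3, Mul(11, Add(5, -2))) = Mul(3, Mul(11, 3)) = Mul(3, 33) = 99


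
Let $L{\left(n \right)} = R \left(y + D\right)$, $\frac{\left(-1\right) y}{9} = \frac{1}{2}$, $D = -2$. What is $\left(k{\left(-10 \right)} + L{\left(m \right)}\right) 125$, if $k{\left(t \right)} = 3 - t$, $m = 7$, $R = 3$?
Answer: $- \frac{1625}{2} \approx -812.5$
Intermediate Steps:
$y = - \frac{9}{2} \approx -4.5$
$L{\left(n \right)} = - \frac{39}{2}$ ($L{\left(n \right)} = 3 \left(- \frac{9}{2} - 2\right) = 3 \left(- \frac{13}{2}\right) = - \frac{39}{2}$)
$\left(k{\left(-10 \right)} + L{\left(m \right)}\right) 125 = \left(\left(3 - -10\right) - \frac{39}{2}\right) 125 = \left(\left(3 + 10\right) - \frac{39}{2}\right) 125 = \left(13 - \frac{39}{2}\right) 125 = \left(- \frac{13}{2}\right) 125 = - \frac{1625}{2}$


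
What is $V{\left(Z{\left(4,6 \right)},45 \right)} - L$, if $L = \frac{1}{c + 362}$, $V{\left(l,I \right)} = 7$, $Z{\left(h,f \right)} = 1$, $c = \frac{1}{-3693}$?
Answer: $\frac{9354362}{1336865} \approx 6.9972$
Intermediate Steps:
$c = - \frac{1}{3693} \approx -0.00027078$
$L = \frac{3693}{1336865}$ ($L = \frac{1}{- \frac{1}{3693} + 362} = \frac{1}{\frac{1336865}{3693}} = \frac{3693}{1336865} \approx 0.0027624$)
$V{\left(Z{\left(4,6 \right)},45 \right)} - L = 7 - \frac{3693}{1336865} = \frac{9354362}{1336865}$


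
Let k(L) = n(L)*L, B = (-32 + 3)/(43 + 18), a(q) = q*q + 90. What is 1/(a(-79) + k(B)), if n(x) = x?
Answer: 3721/23558492 ≈ 0.00015795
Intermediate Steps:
a(q) = 90 + q**2 (a(q) = q**2 + 90 = 90 + q**2)
B = -29/61 ≈ -0.47541
k(L) = L**2 (k(L) = L*L = L**2)
1/(a(-79) + k(B)) = 1/((90 + (-79)**2) + (-29/61)**2) = 1/((90 + 6241) + 841/3721) = 1/(6331 + 841/3721) = 1/(23558492/3721) = 3721/23558492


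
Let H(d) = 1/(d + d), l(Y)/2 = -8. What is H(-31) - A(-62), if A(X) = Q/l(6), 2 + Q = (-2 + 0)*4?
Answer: -159/248 ≈ -0.64113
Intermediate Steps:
Q = -10 (Q = -2 + (-2 + 0)*4 = -2 - 2*4 = -2 - 8 = -10)
l(Y) = -16 (l(Y) = 2*(-8) = -16)
A(X) = 5/8 (A(X) = -10/(-16) = -10*(-1/16) = 5/8)
H(d) = 1/(2*d)
H(-31) - A(-62) = (½)/(-31) - 1*5/8 = (½)*(-1/31) - 5/8 = -1/62 - 5/8 = -159/248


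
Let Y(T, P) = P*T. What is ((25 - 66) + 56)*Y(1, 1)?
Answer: 15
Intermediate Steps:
((25 - 66) + 56)*Y(1, 1) = ((25 - 66) + 56)*(1*1) = (-41 + 56)*1 = 15*1 = 15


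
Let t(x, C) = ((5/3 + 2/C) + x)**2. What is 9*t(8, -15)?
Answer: 20449/25 ≈ 817.96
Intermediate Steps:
t(x, C) = (5/3 + x + 2/C)**2 (t(x, C) = ((5*(1/3) + 2/C) + x)**2 = ((5/3 + 2/C) + x)**2 = (5/3 + x + 2/C)**2)
9*t(8, -15) = 9*((1/9)*(6 + 5*(-15) + 3*(-15)*8)**2/(-15)**2) = 9*((1/9)*(1/225)*(6 - 75 - 360)**2) = 9*((1/9)*(1/225)*(-429)**2) = 9*((1/9)*(1/225)*184041) = 9*(20449/225) = 20449/25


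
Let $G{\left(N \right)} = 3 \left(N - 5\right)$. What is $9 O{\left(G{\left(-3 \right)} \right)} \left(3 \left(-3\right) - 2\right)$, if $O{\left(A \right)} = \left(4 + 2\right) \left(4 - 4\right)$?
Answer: $0$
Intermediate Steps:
$G{\left(N \right)} = -15 + 3 N$ ($G{\left(N \right)} = 3 \left(-5 + N\right) = -15 + 3 N$)
$O{\left(A \right)} = 0$ ($O{\left(A \right)} = 6 \cdot 0 = 0$)
$9 O{\left(G{\left(-3 \right)} \right)} \left(3 \left(-3\right) - 2\right) = 9 \cdot 0 \left(3 \left(-3\right) - 2\right) = 0 \left(-9 - 2\right) = 0 \left(-11\right) = 0$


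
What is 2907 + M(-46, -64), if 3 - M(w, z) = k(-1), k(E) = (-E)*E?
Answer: 2911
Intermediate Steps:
k(E) = -E²
M(w, z) = 4 (M(w, z) = 3 - (-1)*(-1)² = 3 - (-1) = 3 - 1*(-1) = 3 + 1 = 4)
2907 + M(-46, -64) = 2907 + 4 = 2911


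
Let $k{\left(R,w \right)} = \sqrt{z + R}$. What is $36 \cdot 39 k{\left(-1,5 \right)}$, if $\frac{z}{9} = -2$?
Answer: $1404 i \sqrt{19} \approx 6119.9 i$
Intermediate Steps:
$z = -18$ ($z = 9 \left(-2\right) = -18$)
$k{\left(R,w \right)} = \sqrt{-18 + R}$
$36 \cdot 39 k{\left(-1,5 \right)} = 36 \cdot 39 \sqrt{-18 - 1} = 1404 \sqrt{-19} = 1404 i \sqrt{19}$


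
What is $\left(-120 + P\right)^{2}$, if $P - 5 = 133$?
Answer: $324$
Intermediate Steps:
$P = 138$ ($P = 5 + 133 = 138$)
$\left(-120 + P\right)^{2} = \left(-120 + 138\right)^{2} = 18^{2} = 324$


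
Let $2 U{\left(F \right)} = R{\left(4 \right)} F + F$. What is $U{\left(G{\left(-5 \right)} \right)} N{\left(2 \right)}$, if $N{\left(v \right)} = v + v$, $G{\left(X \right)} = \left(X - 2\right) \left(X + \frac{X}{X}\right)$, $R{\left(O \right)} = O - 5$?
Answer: $0$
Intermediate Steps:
$R{\left(O \right)} = -5 + O$
$G{\left(X \right)} = \left(1 + X\right) \left(-2 + X\right)$ ($G{\left(X \right)} = \left(-2 + X\right) \left(X + 1\right) = \left(-2 + X\right) \left(1 + X\right) = \left(1 + X\right) \left(-2 + X\right)$)
$N{\left(v \right)} = 2 v$
$U{\left(F \right)} = 0$ ($U{\left(F \right)} = \frac{\left(-5 + 4\right) F + F}{2} = \frac{- F + F}{2} = \frac{1}{2} \cdot 0 = 0$)
$U{\left(G{\left(-5 \right)} \right)} N{\left(2 \right)} = 0 \cdot 2 \cdot 2 = 0 \cdot 4 = 0$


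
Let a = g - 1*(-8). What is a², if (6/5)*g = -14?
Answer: 121/9 ≈ 13.444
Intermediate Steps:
g = -35/3 (g = (⅚)*(-14) = -35/3 ≈ -11.667)
a = -11/3 (a = -35/3 - 1*(-8) = -35/3 + 8 = -11/3 ≈ -3.6667)
a² = (-11/3)² = 121/9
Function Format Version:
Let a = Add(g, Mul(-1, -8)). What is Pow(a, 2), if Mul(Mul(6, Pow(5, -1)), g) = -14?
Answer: Rational(121, 9) ≈ 13.444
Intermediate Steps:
g = Rational(-35, 3) (g = Mul(Rational(5, 6), -14) = Rational(-35, 3) ≈ -11.667)
a = Rational(-11, 3) (a = Add(Rational(-35, 3), Mul(-1, -8)) = Add(Rational(-35, 3), 8) = Rational(-11, 3) ≈ -3.6667)
Pow(a, 2) = Pow(Rational(-11, 3), 2) = Rational(121, 9)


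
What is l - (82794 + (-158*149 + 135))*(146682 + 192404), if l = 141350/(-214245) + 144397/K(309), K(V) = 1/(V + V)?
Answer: -859039448772934/42849 ≈ -2.0048e+10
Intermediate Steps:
K(V) = 1/(2*V)
l = 3823731010484/42849 (l = 141350/(-214245) + 144397/(((½)/309)) = 141350*(-1/214245) + 144397/(((½)*(1/309))) = -28270/42849 + 144397/(1/618) = -28270/42849 + 144397*618 = -28270/42849 + 89237346 = 3823731010484/42849 ≈ 8.9237e+7)
l - (82794 + (-158*149 + 135))*(146682 + 192404) = 3823731010484/42849 - (82794 + (-158*149 + 135))*(146682 + 192404) = 3823731010484/42849 - (82794 + (-23542 + 135))*339086 = 3823731010484/42849 - (82794 - 23407)*339086 = 3823731010484/42849 - 59387*339086 = 3823731010484/42849 - 1*20137300282 = 3823731010484/42849 - 20137300282 = -859039448772934/42849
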